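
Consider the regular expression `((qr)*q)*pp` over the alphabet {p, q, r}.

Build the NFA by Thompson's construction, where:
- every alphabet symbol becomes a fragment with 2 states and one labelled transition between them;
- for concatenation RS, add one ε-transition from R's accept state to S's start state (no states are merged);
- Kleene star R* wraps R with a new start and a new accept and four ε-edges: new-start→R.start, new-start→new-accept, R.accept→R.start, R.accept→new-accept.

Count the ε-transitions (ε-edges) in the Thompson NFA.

Bottom-up over the parse tree:
Each of the 5 symbol leaves contributes 0 ε-transitions.
  qr = 1 ε-transition
  (qr)* = 5 ε-transitions
  (qr)*q = 6 ε-transitions
  ((qr)*q)* = 10 ε-transitions
  ((qr)*q)*pp = 12 ε-transitions

12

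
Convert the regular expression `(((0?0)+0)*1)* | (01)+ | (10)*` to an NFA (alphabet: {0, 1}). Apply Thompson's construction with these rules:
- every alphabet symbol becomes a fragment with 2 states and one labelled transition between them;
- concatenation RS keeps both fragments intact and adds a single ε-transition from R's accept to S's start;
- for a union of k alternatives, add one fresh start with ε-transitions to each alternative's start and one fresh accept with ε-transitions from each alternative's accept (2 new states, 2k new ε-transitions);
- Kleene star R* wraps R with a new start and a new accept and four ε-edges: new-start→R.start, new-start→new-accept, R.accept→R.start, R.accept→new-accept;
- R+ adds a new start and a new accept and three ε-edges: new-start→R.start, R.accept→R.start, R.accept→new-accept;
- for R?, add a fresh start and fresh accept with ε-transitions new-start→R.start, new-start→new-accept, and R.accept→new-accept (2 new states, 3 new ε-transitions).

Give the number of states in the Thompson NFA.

30

Bottom-up over the parse tree:
Each of the 8 symbol leaves contributes a 2-state fragment.
  0? — 4 states
  0?0 — 6 states
  (0?0)+ — 8 states
  (0?0)+0 — 10 states
  ((0?0)+0)* — 12 states
  ((0?0)+0)*1 — 14 states
  (((0?0)+0)*1)* — 16 states
  01 — 4 states
  (01)+ — 6 states
  10 — 4 states
  (10)* — 6 states
  (((0?0)+0)*1)* | (01)+ | (10)* — 30 states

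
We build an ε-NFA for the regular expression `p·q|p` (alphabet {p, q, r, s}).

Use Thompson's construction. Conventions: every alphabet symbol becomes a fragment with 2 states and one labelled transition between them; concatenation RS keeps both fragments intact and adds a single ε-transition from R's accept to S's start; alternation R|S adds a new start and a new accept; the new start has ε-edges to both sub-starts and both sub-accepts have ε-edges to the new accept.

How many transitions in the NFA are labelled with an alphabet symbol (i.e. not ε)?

Recursing over subexpressions:
Each of the 3 symbol leaves contributes exactly 1 symbol transition.
  p·q = 2 symbol transitions
  p·q|p = 3 symbol transitions

3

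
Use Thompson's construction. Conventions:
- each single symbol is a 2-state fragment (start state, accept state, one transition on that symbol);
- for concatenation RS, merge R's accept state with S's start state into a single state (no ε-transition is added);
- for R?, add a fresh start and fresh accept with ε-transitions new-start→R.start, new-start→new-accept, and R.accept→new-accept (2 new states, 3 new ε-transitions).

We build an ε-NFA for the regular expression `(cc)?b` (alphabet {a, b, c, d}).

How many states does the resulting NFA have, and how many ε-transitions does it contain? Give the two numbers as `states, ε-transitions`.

Building bottom-up:
Each of the 3 symbol leaves contributes 2 states and 0 ε-transitions.
  cc = 3 states, 0 ε-transitions
  (cc)? = 5 states, 3 ε-transitions
  (cc)?b = 6 states, 3 ε-transitions

6, 3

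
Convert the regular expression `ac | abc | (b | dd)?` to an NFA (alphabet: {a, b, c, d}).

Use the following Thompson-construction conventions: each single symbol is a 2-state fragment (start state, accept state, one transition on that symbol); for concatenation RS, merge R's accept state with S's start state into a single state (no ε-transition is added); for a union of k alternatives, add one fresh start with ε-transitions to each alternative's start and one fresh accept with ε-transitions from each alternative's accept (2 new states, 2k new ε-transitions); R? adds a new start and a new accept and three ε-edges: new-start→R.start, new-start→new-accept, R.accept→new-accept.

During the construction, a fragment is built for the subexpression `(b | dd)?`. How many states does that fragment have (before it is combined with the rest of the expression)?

9

Fragment for `(b | dd)?`:
Each of the 3 symbol leaves contributes a 2-state fragment.
  dd = 3 states
  b | dd = 7 states
  (b | dd)? = 9 states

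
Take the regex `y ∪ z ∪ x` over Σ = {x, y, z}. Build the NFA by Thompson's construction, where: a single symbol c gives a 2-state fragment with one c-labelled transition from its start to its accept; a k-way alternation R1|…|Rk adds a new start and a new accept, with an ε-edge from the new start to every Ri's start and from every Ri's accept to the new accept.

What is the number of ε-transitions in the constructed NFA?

6

Recursing over subexpressions:
Each of the 3 symbol leaves contributes 0 ε-transitions.
  y ∪ z ∪ x = 6 ε-transitions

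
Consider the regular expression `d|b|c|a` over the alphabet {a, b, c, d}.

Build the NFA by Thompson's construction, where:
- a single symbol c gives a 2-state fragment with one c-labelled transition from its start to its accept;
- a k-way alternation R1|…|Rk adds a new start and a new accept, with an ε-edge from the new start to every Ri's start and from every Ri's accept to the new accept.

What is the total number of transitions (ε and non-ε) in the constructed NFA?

Building bottom-up:
Each of the 4 symbol leaves contributes 1 transition (1 symbol, 0 ε).
  d|b|c|a = 12 transitions (4 symbol, 8 ε)

12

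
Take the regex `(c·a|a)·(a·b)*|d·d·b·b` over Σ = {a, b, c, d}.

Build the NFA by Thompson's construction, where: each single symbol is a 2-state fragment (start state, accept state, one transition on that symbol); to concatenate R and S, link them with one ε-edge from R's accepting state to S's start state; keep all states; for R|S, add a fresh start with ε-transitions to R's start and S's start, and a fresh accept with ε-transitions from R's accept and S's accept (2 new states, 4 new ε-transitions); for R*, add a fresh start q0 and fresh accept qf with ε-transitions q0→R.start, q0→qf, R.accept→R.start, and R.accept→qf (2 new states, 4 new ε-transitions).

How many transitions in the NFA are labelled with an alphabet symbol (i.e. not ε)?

9

Recursing over subexpressions:
Each of the 9 symbol leaves contributes exactly 1 symbol transition.
  c·a → 2 symbol transitions
  c·a|a → 3 symbol transitions
  a·b → 2 symbol transitions
  (a·b)* → 2 symbol transitions
  (c·a|a)·(a·b)* → 5 symbol transitions
  d·d·b·b → 4 symbol transitions
  (c·a|a)·(a·b)*|d·d·b·b → 9 symbol transitions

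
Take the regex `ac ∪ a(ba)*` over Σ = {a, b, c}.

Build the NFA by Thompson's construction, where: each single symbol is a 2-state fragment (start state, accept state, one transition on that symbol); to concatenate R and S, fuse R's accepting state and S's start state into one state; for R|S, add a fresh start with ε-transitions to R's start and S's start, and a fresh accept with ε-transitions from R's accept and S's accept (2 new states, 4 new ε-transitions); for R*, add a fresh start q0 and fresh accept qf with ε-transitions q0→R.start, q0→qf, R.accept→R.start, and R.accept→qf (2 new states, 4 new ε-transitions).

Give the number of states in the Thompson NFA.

11

Recursing over subexpressions:
Each of the 5 symbol leaves contributes a 2-state fragment.
  ac → 3 states
  ba → 3 states
  (ba)* → 5 states
  a(ba)* → 6 states
  ac ∪ a(ba)* → 11 states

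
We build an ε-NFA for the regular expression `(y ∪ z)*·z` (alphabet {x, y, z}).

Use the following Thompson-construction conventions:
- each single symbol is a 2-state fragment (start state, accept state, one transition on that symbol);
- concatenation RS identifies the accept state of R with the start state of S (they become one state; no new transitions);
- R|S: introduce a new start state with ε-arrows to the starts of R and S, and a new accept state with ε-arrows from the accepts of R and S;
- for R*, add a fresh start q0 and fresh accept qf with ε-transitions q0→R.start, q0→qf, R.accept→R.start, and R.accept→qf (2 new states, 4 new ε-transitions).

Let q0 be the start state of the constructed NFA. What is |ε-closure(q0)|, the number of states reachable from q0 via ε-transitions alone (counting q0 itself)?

5

Work bottom-up. For each fragment F, track |ε-closure(F.start)| and whether F's accept lies in that closure (i.e. whether F accepts ε). A single-symbol fragment has closure size 1 and does not accept ε.
  y ∪ z : new start ε-reaches every alternative's start; none of them accept ε, so the new accept is not reached: |ε-closure| = 1 + 1 + 1 = 3
  (y ∪ z)* : the star's fresh start ε-reaches both the body's start and the fresh accept: |ε-closure| = 2 + 3 = 5
  (y ∪ z)*·z : |ε-closure| = 5 + (1−1) = 5 (closure spills across the concat boundary because the left factor accepts ε)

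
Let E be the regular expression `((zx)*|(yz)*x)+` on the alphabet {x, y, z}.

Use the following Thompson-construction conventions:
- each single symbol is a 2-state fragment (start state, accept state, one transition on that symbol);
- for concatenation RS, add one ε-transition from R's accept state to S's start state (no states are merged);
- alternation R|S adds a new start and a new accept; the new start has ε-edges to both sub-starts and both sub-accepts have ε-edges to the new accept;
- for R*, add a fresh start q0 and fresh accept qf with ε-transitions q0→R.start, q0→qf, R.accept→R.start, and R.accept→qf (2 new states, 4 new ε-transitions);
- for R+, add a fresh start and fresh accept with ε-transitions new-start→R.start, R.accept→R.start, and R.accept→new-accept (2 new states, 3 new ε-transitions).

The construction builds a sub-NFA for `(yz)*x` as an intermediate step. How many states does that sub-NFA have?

8

Fragment for `(yz)*x`:
Each of the 3 symbol leaves contributes a 2-state fragment.
  yz → 4 states
  (yz)* → 6 states
  (yz)*x → 8 states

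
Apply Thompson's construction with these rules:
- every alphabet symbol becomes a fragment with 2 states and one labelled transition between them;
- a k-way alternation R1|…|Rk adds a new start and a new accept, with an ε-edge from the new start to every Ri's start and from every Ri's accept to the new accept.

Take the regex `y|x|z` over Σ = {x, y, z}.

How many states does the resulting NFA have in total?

By structural recursion:
Each of the 3 symbol leaves contributes a 2-state fragment.
  y|x|z : 8 states

8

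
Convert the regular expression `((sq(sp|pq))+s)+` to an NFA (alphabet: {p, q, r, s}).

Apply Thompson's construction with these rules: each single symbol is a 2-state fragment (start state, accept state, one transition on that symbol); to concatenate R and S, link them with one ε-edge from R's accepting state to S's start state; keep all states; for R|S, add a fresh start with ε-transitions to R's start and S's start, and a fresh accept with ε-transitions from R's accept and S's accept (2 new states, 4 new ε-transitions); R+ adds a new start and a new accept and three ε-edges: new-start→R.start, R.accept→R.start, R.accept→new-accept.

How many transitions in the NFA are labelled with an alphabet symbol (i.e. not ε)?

Per subexpression:
Each of the 7 symbol leaves contributes exactly 1 symbol transition.
  sp — 2 symbol transitions
  pq — 2 symbol transitions
  sp|pq — 4 symbol transitions
  sq(sp|pq) — 6 symbol transitions
  (sq(sp|pq))+ — 6 symbol transitions
  (sq(sp|pq))+s — 7 symbol transitions
  ((sq(sp|pq))+s)+ — 7 symbol transitions

7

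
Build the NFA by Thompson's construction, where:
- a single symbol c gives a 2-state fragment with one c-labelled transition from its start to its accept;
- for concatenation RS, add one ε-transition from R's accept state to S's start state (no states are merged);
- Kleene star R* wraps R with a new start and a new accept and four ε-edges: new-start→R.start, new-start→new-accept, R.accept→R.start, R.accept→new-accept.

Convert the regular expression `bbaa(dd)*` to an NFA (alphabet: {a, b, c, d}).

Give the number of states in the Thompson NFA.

Recursing over subexpressions:
Each of the 6 symbol leaves contributes a 2-state fragment.
  dd : 4 states
  (dd)* : 6 states
  bbaa(dd)* : 14 states

14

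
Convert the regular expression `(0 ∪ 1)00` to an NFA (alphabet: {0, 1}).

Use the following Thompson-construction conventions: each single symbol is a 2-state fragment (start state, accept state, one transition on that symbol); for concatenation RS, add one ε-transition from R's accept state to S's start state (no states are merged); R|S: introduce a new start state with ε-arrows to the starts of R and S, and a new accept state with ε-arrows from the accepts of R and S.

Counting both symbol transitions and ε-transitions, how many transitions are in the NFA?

10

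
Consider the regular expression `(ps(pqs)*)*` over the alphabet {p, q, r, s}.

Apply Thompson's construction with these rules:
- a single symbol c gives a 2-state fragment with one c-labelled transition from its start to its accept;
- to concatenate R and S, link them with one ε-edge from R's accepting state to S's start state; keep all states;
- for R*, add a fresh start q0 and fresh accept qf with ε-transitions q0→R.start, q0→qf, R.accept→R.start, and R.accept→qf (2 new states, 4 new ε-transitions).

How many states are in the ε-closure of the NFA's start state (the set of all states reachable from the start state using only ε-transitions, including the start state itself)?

3

Work bottom-up. For each fragment F, track |ε-closure(F.start)| and whether F's accept lies in that closure (i.e. whether F accepts ε). A single-symbol fragment has closure size 1 and does not accept ε.
  pqs : same as the first factor's closure: C = 1
  (pqs)* : C = 1 (new start) + 1 (body) + 1 (new accept) = 3
  ps(pqs)* : C equals the left operand's closure size = 1 (its accept is not ε-reachable, so the closure stops there)
  (ps(pqs)*)* : the star's fresh start ε-reaches both the body's start and the fresh accept: C = 2 + 1 = 3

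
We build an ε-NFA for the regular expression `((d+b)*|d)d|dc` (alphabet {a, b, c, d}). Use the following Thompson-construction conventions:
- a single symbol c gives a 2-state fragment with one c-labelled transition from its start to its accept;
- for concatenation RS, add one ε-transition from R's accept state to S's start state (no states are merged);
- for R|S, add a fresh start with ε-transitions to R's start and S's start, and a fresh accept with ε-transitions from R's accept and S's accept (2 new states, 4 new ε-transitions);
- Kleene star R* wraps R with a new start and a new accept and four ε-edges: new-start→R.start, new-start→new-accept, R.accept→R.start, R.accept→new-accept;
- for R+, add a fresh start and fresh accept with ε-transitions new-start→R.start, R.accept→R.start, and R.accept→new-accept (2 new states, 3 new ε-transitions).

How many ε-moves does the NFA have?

Bottom-up over the parse tree:
Each of the 6 symbol leaves contributes 0 ε-transitions.
  d+ : 3 ε-transitions
  d+b : 4 ε-transitions
  (d+b)* : 8 ε-transitions
  (d+b)*|d : 12 ε-transitions
  ((d+b)*|d)d : 13 ε-transitions
  dc : 1 ε-transition
  ((d+b)*|d)d|dc : 18 ε-transitions

18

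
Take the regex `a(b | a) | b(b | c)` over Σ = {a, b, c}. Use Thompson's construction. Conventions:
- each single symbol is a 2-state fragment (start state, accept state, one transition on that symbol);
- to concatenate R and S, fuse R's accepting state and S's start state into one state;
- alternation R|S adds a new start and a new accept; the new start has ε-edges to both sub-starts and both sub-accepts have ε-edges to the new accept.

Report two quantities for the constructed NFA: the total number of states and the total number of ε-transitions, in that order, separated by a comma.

16, 12

By structural recursion:
Each of the 6 symbol leaves contributes 2 states and 0 ε-transitions.
  b | a = 6 states, 4 ε-transitions
  a(b | a) = 7 states, 4 ε-transitions
  b | c = 6 states, 4 ε-transitions
  b(b | c) = 7 states, 4 ε-transitions
  a(b | a) | b(b | c) = 16 states, 12 ε-transitions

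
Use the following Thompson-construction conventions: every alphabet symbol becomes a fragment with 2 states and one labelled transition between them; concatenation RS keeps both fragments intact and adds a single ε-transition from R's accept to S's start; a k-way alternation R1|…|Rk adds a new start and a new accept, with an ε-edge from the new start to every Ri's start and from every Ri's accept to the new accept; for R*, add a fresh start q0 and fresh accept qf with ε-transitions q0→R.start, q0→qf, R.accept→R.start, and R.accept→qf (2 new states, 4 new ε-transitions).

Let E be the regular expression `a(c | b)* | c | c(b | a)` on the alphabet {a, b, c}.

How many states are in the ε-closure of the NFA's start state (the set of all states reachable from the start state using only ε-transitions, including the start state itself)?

4

Let C(F) = |ε-closure(F.start)| within fragment F, and note whether F accepts ε. Symbol fragments have C = 1 and do not accept ε. Then:
  c | b : |ε-closure| = 1 + 1 + 1 = 3 (the new accept is not ε-reachable since no branch accepts ε)
  (c | b)* : the star's fresh start ε-reaches both the body's start and the fresh accept: |ε-closure| = 2 + 3 = 5
  a(c | b)* : |ε-closure| equals the left operand's closure size = 1 (its accept is not ε-reachable, so the closure stops there)
  b | a : |ε-closure| = 1 + 1 + 1 = 3 (the new accept is not ε-reachable since no branch accepts ε)
  c(b | a) : |ε-closure| equals the left operand's closure size = 1 (its accept is not ε-reachable, so the closure stops there)
  a(c | b)* | c | c(b | a) : new start ε-reaches every alternative's start; none of them accept ε, so the new accept is not reached: |ε-closure| = 1 + 1 + 1 + 1 = 4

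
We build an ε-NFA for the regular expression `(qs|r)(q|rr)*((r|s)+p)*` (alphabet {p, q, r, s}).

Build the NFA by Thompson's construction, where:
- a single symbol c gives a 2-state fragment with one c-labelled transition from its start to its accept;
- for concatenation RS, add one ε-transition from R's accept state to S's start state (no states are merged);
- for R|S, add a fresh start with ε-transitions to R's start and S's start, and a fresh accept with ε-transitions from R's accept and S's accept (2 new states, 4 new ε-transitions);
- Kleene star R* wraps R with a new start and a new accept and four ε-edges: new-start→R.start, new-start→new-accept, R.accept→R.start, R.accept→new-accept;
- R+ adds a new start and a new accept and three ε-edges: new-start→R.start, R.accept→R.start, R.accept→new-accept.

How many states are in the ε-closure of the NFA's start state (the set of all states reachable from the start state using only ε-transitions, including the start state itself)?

3

Let C(F) = |ε-closure(F.start)| within fragment F, and note whether F accepts ε. Symbol fragments have C = 1 and do not accept ε. Then:
  qs : |closure| equals the left operand's closure size = 1 (its accept is not ε-reachable, so the closure stops there)
  qs|r : new start ε-reaches every alternative's start; none of them accept ε, so the new accept is not reached: |closure| = 1 + 1 + 1 = 3
  rr : same as the first factor's closure: |closure| = 1
  q|rr : |closure| = 1 + 1 + 1 = 3 (the new accept is not ε-reachable since no branch accepts ε)
  (q|rr)* : the star's fresh start ε-reaches both the body's start and the fresh accept: |closure| = 2 + 3 = 5
  r|s : |closure| = 1 + 1 + 1 = 3 (the new accept is not ε-reachable since no branch accepts ε)
  (r|s)+ : |closure| = 1 + 3 = 4 (the body doesn't accept ε, so the new accept is not reached)
  (r|s)+p : same as the first factor's closure: |closure| = 4
  ((r|s)+p)* : the star's fresh start ε-reaches both the body's start and the fresh accept: |closure| = 2 + 4 = 6
  (qs|r)(q|rr)*((r|s)+p)* : same as the first factor's closure: |closure| = 3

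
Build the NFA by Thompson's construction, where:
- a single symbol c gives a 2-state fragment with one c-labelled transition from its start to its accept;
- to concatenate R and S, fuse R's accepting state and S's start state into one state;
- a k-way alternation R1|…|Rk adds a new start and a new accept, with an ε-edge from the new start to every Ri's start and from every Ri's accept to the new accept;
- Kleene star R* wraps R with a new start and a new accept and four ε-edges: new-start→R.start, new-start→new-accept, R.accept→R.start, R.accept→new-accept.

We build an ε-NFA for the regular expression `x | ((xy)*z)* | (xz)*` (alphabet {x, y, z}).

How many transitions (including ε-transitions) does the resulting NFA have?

Bottom-up over the parse tree:
Each of the 6 symbol leaves contributes 1 transition (1 symbol, 0 ε).
  xy : 2 transitions (2 symbol, 0 ε)
  (xy)* : 6 transitions (2 symbol, 4 ε)
  (xy)*z : 7 transitions (3 symbol, 4 ε)
  ((xy)*z)* : 11 transitions (3 symbol, 8 ε)
  xz : 2 transitions (2 symbol, 0 ε)
  (xz)* : 6 transitions (2 symbol, 4 ε)
  x | ((xy)*z)* | (xz)* : 24 transitions (6 symbol, 18 ε)

24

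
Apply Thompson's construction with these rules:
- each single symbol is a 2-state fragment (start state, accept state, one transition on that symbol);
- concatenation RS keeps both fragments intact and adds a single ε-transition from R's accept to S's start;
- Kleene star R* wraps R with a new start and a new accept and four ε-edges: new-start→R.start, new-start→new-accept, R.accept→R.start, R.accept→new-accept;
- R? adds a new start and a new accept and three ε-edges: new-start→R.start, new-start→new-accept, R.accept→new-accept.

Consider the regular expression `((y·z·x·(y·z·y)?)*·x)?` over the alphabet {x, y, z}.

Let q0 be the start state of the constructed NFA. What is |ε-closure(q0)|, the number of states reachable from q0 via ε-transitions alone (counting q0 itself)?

Work bottom-up. For each fragment F, track |ε-closure(F.start)| and whether F's accept lies in that closure (i.e. whether F accepts ε). A single-symbol fragment has closure size 1 and does not accept ε.
  y·z·y → same as the first factor's closure: C = 1
  (y·z·y)? → C = 1 (new start) + 1 (body) + 1 (new accept, via ε) = 3
  y·z·x·(y·z·y)? → same as the first factor's closure: C = 1
  (y·z·x·(y·z·y)?)* → the star's fresh start ε-reaches both the body's start and the fresh accept: C = 2 + 1 = 3
  (y·z·x·(y·z·y)?)*·x → the left operand accepts ε, so the closure extends into the next operand (via the concat ε-link); C = 3 + 1 = 4
  ((y·z·x·(y·z·y)?)*·x)? → C = 1 (new start) + 4 (body) + 1 (new accept, via ε) = 6

6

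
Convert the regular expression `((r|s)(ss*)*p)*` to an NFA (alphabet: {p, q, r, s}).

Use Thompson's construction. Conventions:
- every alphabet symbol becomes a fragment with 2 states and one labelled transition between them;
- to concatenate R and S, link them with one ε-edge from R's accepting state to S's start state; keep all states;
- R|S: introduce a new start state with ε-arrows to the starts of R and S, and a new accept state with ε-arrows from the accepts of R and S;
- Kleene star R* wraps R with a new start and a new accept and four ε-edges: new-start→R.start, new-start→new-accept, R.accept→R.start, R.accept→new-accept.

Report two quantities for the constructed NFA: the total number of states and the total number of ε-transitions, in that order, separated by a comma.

18, 19

Recursing over subexpressions:
Each of the 5 symbol leaves contributes 2 states and 0 ε-transitions.
  r|s → 6 states, 4 ε-transitions
  s* → 4 states, 4 ε-transitions
  ss* → 6 states, 5 ε-transitions
  (ss*)* → 8 states, 9 ε-transitions
  (r|s)(ss*)*p → 16 states, 15 ε-transitions
  ((r|s)(ss*)*p)* → 18 states, 19 ε-transitions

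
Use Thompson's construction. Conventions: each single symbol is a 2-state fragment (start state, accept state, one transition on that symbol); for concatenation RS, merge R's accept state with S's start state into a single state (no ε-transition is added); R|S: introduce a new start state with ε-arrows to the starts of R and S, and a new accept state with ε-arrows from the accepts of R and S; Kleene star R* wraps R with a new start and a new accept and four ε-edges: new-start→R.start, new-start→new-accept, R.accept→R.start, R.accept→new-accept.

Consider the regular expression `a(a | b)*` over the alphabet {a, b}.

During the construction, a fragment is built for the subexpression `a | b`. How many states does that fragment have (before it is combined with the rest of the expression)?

6

Fragment for `a | b`:
Each of the 2 symbol leaves contributes a 2-state fragment.
  a | b — 6 states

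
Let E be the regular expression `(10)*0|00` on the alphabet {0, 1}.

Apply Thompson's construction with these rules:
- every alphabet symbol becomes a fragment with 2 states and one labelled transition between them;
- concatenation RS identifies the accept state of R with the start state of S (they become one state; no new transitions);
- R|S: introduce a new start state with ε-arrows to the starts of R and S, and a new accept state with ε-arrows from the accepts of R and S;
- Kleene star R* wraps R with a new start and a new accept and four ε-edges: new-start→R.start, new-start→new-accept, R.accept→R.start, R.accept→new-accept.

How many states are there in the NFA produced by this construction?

11

Per subexpression:
Each of the 5 symbol leaves contributes a 2-state fragment.
  10 : 3 states
  (10)* : 5 states
  (10)*0 : 6 states
  00 : 3 states
  (10)*0|00 : 11 states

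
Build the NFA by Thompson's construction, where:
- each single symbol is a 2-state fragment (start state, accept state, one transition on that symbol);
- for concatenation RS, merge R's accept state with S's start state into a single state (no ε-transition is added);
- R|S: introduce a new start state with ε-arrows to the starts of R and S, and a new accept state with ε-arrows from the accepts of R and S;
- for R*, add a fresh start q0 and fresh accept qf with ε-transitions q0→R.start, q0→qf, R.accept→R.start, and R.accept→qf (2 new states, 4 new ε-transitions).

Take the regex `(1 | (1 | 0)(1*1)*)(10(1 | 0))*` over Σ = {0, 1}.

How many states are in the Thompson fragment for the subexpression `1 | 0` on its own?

6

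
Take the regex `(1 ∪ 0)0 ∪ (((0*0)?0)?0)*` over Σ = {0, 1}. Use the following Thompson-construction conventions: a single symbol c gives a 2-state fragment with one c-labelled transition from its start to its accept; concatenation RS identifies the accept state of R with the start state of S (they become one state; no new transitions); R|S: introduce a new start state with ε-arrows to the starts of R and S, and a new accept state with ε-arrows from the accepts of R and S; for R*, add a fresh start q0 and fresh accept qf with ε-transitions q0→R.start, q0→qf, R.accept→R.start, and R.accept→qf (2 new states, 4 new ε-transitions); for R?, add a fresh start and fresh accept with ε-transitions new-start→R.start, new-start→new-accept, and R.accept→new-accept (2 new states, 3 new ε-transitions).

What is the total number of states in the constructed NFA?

Recursing over subexpressions:
Each of the 7 symbol leaves contributes a 2-state fragment.
  1 ∪ 0 → 6 states
  (1 ∪ 0)0 → 7 states
  0* → 4 states
  0*0 → 5 states
  (0*0)? → 7 states
  (0*0)?0 → 8 states
  ((0*0)?0)? → 10 states
  ((0*0)?0)?0 → 11 states
  (((0*0)?0)?0)* → 13 states
  (1 ∪ 0)0 ∪ (((0*0)?0)?0)* → 22 states

22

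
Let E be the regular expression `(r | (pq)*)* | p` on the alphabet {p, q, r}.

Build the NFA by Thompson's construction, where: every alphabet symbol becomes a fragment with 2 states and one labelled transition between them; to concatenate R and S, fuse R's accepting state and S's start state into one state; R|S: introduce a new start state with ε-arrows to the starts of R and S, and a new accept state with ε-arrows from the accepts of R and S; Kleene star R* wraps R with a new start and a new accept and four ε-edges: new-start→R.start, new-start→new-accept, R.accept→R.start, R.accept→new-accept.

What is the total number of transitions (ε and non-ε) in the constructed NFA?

20

Recursing over subexpressions:
Each of the 4 symbol leaves contributes 1 transition (1 symbol, 0 ε).
  pq = 2 transitions (2 symbol, 0 ε)
  (pq)* = 6 transitions (2 symbol, 4 ε)
  r | (pq)* = 11 transitions (3 symbol, 8 ε)
  (r | (pq)*)* = 15 transitions (3 symbol, 12 ε)
  (r | (pq)*)* | p = 20 transitions (4 symbol, 16 ε)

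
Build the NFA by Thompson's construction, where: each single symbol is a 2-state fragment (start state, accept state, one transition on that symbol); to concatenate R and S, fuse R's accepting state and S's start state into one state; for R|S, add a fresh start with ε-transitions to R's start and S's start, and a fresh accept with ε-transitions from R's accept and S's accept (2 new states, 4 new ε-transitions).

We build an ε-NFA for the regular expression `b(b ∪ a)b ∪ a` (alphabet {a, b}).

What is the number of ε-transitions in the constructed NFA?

Recursing over subexpressions:
Each of the 5 symbol leaves contributes 0 ε-transitions.
  b ∪ a = 4 ε-transitions
  b(b ∪ a)b = 4 ε-transitions
  b(b ∪ a)b ∪ a = 8 ε-transitions

8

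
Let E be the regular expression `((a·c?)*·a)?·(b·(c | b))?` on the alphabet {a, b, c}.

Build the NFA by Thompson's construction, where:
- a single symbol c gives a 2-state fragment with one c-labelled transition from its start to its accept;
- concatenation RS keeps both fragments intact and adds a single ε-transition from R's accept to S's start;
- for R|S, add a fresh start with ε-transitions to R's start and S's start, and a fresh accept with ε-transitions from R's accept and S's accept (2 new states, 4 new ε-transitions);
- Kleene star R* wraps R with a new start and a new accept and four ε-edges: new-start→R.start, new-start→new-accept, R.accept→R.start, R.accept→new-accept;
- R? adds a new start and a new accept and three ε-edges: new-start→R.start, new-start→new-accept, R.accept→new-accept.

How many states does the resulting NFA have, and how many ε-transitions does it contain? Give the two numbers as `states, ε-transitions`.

Bottom-up over the parse tree:
Each of the 6 symbol leaves contributes 2 states and 0 ε-transitions.
  c? : 4 states, 3 ε-transitions
  a·c? : 6 states, 4 ε-transitions
  (a·c?)* : 8 states, 8 ε-transitions
  (a·c?)*·a : 10 states, 9 ε-transitions
  ((a·c?)*·a)? : 12 states, 12 ε-transitions
  c | b : 6 states, 4 ε-transitions
  b·(c | b) : 8 states, 5 ε-transitions
  (b·(c | b))? : 10 states, 8 ε-transitions
  ((a·c?)*·a)?·(b·(c | b))? : 22 states, 21 ε-transitions

22, 21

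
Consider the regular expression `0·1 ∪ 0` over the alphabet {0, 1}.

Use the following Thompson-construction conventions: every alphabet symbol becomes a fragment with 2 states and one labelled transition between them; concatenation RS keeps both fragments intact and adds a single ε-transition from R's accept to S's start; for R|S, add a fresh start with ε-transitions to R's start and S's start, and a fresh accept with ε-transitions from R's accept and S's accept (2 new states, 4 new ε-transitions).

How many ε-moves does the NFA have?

5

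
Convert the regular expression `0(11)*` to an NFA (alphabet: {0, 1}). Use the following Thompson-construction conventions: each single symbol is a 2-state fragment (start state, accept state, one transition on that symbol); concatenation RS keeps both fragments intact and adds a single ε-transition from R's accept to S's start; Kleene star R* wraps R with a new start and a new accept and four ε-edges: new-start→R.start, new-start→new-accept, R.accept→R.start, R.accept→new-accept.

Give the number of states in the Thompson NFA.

8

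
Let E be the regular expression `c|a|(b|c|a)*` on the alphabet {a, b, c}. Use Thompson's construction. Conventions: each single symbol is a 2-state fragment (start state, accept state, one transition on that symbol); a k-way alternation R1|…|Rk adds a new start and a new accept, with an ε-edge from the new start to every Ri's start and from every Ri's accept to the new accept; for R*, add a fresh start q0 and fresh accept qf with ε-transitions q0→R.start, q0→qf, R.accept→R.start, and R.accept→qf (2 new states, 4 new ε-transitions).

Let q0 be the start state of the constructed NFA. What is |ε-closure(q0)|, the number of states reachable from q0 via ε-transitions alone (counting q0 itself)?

10

Let C(F) = |ε-closure(F.start)| within fragment F, and note whether F accepts ε. Symbol fragments have C = 1 and do not accept ε. Then:
  b|c|a : new start ε-reaches every alternative's start; none of them accept ε, so the new accept is not reached: |closure| = 1 + 1 + 1 + 1 = 4
  (b|c|a)* : new start has ε-edges to the inner start and to the new accept, so |closure| = 2 + 4 = 6
  c|a|(b|c|a)* : |closure| = 1 (new start) + (1 + 1 + 6) + 1 (new accept, since some branch ε-reaches its own accept) = 10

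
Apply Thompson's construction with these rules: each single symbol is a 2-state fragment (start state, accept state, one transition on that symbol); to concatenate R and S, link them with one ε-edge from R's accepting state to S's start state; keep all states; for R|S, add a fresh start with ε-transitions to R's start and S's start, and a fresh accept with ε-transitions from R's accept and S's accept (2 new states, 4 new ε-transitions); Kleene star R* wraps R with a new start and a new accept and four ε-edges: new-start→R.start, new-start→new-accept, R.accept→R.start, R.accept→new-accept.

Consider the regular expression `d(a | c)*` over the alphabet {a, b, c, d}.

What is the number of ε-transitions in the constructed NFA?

9

Bottom-up over the parse tree:
Each of the 3 symbol leaves contributes 0 ε-transitions.
  a | c — 4 ε-transitions
  (a | c)* — 8 ε-transitions
  d(a | c)* — 9 ε-transitions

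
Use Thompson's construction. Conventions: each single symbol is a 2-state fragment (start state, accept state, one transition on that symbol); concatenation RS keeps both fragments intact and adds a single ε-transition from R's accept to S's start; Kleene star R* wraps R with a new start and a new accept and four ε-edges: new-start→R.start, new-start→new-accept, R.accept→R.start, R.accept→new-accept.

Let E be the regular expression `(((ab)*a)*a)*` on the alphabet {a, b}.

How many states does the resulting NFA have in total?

14

Per subexpression:
Each of the 4 symbol leaves contributes a 2-state fragment.
  ab : 4 states
  (ab)* : 6 states
  (ab)*a : 8 states
  ((ab)*a)* : 10 states
  ((ab)*a)*a : 12 states
  (((ab)*a)*a)* : 14 states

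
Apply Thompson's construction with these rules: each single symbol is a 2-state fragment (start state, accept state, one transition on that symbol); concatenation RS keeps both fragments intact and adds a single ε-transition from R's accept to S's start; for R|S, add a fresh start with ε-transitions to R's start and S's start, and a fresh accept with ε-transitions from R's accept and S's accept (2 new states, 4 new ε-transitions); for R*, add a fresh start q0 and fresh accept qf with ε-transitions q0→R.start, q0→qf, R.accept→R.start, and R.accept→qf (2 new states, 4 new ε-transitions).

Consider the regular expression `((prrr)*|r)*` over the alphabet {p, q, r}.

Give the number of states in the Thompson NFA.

Recursing over subexpressions:
Each of the 5 symbol leaves contributes a 2-state fragment.
  prrr = 8 states
  (prrr)* = 10 states
  (prrr)*|r = 14 states
  ((prrr)*|r)* = 16 states

16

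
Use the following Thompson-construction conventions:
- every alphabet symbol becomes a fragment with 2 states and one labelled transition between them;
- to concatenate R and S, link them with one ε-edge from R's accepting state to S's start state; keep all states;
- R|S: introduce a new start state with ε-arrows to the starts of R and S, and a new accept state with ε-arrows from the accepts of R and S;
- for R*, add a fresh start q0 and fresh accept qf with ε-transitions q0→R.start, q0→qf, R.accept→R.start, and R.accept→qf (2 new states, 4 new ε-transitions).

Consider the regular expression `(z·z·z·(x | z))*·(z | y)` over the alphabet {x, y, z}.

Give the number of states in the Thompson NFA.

Building bottom-up:
Each of the 7 symbol leaves contributes a 2-state fragment.
  x | z → 6 states
  z·z·z·(x | z) → 12 states
  (z·z·z·(x | z))* → 14 states
  z | y → 6 states
  (z·z·z·(x | z))*·(z | y) → 20 states

20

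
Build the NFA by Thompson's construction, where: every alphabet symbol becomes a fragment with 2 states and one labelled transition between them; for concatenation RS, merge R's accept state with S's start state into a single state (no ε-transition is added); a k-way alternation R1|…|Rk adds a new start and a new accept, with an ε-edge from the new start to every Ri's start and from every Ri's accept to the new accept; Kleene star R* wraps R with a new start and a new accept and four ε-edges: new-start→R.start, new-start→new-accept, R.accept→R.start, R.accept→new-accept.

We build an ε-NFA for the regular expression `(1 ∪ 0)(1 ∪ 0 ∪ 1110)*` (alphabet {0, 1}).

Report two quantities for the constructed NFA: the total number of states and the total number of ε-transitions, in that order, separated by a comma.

18, 14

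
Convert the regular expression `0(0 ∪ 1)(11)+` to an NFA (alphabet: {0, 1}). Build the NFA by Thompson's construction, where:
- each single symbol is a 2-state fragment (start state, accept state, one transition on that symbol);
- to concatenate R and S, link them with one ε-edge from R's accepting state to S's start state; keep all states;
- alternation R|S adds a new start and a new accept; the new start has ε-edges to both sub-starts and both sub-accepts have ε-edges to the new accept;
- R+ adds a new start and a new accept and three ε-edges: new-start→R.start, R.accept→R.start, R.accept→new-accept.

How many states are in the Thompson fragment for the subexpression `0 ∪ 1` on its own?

6

Fragment for `0 ∪ 1`:
Each of the 2 symbol leaves contributes a 2-state fragment.
  0 ∪ 1 : 6 states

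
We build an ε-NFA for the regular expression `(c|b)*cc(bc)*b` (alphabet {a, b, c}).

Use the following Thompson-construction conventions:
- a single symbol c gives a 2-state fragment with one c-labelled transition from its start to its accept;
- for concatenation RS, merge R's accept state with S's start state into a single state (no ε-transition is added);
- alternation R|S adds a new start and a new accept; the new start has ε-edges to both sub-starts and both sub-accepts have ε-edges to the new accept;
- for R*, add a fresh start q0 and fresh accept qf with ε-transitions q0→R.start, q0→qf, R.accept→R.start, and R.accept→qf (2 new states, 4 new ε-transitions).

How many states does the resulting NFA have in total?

Per subexpression:
Each of the 7 symbol leaves contributes a 2-state fragment.
  c|b : 6 states
  (c|b)* : 8 states
  bc : 3 states
  (bc)* : 5 states
  (c|b)*cc(bc)*b : 15 states

15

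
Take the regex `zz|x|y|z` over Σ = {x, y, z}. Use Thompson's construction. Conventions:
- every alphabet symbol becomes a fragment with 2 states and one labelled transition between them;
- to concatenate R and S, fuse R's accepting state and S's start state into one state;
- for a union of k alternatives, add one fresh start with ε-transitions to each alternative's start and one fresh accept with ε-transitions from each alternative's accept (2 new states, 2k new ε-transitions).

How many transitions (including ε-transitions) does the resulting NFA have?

Recursing over subexpressions:
Each of the 5 symbol leaves contributes 1 transition (1 symbol, 0 ε).
  zz : 2 transitions (2 symbol, 0 ε)
  zz|x|y|z : 13 transitions (5 symbol, 8 ε)

13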